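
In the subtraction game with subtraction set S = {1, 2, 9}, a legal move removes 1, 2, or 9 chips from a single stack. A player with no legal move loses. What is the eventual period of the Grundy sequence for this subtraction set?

10

n :  0  1  2  3  4  5  6  7  8  9 10 11 12 13 14 15 16 17 18 19 20 21
G :  0  1  2  0  1  2  0  1  2  3  0  1  2  0  1  2  0  1  2  3  0  1
G(n+10) = G(n) holds for n = 0,…,8 (a full window of length max(S) = 9), so the sequence is purely periodic with period 10.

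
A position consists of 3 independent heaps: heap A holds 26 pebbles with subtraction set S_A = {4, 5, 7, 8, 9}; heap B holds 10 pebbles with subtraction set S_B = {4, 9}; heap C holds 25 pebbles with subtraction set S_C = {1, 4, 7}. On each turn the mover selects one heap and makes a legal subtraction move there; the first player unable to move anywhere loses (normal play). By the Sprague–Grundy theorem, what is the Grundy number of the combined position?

3

Heap A, S = {4, 5, 7, 8, 9}:
n :  0  1  2  3  4  5  6  7  8  9 10 11 12 13 14 15 16 17 18 19 20 21 22 23 24 25 26
G :  0  0  0  0  1  1  1  1  2  2  2  2  3  0  0  0  0  1  1  1  1  2  2  2  2  3  0
G_A(26) = 0.
Heap B, S = {4, 9}:
n :  0  1  2  3  4  5  6  7  8  9 10
G :  0  0  0  0  1  1  1  1  0  2  2
G_B(10) = 2.
Heap C, S = {1, 4, 7}:
n :  0  1  2  3  4  5  6  7  8  9 10 11 12 13 14 15 16 17 18 19 20 21 22 23 24 25
G :  0  1  0  1  2  0  1  2  0  1  0  1  2  0  1  2  0  1  0  1  2  0  1  2  0  1
G_C(25) = 1.
Combined Grundy value = 0 ⊕ 2 ⊕ 1 = 3.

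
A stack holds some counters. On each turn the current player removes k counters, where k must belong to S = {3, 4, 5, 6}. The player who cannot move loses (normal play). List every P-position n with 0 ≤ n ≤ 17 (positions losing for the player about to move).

0, 1, 2, 9, 10, 11

n :  0  1  2  3  4  5  6  7  8  9 10 11 12 13 14 15 16 17
G :  0  0  0  1  1  1  2  2  2  0  0  0  1  1  1  2  2  2
P-positions are exactly the n with G(n) = 0.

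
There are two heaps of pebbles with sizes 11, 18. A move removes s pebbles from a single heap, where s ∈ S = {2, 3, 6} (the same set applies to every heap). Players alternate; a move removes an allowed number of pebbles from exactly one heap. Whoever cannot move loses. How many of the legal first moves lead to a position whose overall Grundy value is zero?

All heaps use S = {2, 3, 6}:
n :  0  1  2  3  4  5  6  7  8  9 10 11 12 13 14 15 16 17 18
G :  0  0  1  1  2  0  3  1  2  0  0  1  1  2  0  3  1  2  0
Heap A: G(11) = 1.
Heap B: G(18) = 0.
Combined Grundy value = 1 ⊕ 0 = 1.
A winning move leaves total XOR = 0, i.e. changes one component's Grundy value g to g ⊕ X where X is the current total.
Heap A: need g' = 1⊕1 = 0. Options: 11−2→G=0, 11−3→G=2, 11−6→G=0. Hits: 2.
Heap B: need g' = 0⊕1 = 1. Options: 18−2→G=1, 18−3→G=3, 18−6→G=1. Hits: 2.

4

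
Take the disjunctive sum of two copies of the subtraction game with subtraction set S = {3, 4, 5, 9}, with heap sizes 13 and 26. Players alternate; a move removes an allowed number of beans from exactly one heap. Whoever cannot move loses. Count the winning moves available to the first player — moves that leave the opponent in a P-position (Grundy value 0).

1

All heaps use S = {3, 4, 5, 9}:
n :  0  1  2  3  4  5  6  7  8  9 10 11 12 13 14 15 16 17 18 19 20 21 22 23 24 25 26
G :  0  0  0  1  1  1  2  2  0  3  3  1  4  2  0  0  0  1  1  1  2  2  0  3  3  1  4
Heap A: G(13) = 2.
Heap B: G(26) = 4.
Combined Grundy value = 2 ⊕ 4 = 6.
A winning move leaves total XOR = 0, i.e. changes one component's Grundy value g to g ⊕ X where X is the current total.
Heap A: need g' = 2⊕6 = 4. Options: 13−3→G=3, 13−4→G=3, 13−5→G=0, 13−9→G=1. Hits: 0.
Heap B: need g' = 4⊕6 = 2. Options: 26−3→G=3, 26−4→G=0, 26−5→G=2, 26−9→G=1. Hits: 1.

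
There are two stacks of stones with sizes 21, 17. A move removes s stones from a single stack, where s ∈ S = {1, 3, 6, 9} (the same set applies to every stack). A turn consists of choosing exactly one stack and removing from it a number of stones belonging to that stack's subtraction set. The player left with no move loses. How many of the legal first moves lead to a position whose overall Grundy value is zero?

2

All stacks use S = {1, 3, 6, 9}:
n :  0  1  2  3  4  5  6  7  8  9 10 11 12 13 14 15 16 17 18 19 20 21
G :  0  1  0  1  0  1  2  3  2  3  2  3  0  1  0  1  0  1  2  3  2  3
Stack A: G(21) = 3.
Stack B: G(17) = 1.
Combined Grundy value = 3 ⊕ 1 = 2.
A winning move leaves total XOR = 0, i.e. changes one component's Grundy value g to g ⊕ X where X is the current total.
Stack A: need g' = 3⊕2 = 1. Options: 21−1→G=2, 21−3→G=2, 21−6→G=1, 21−9→G=0. Hits: 1.
Stack B: need g' = 1⊕2 = 3. Options: 17−1→G=0, 17−3→G=0, 17−6→G=3, 17−9→G=2. Hits: 1.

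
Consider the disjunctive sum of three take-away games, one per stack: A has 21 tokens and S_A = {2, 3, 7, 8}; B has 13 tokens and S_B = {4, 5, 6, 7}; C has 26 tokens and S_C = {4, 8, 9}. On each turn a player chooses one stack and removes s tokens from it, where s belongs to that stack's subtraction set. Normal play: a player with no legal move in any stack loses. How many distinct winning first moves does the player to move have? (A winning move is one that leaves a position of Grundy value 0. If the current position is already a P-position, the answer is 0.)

Stack A, S = {2, 3, 7, 8}:
n :  0  1  2  3  4  5  6  7  8  9 10 11 12 13 14 15 16 17 18 19 20 21
G :  0  0  1  1  2  0  0  1  1  2  0  0  1  1  2  0  0  1  1  2  0  0
G_A(21) = 0.
Stack B, S = {4, 5, 6, 7}:
n :  0  1  2  3  4  5  6  7  8  9 10 11 12 13
G :  0  0  0  0  1  1  1  1  2  2  2  0  0  0
G_B(13) = 0.
Stack C, S = {4, 8, 9}:
n :  0  1  2  3  4  5  6  7  8  9 10 11 12 13 14 15 16 17 18 19 20 21 22 23 24 25 26
G :  0  0  0  0  1  1  1  1  2  2  2  2  3  0  0  0  0  1  1  1  1  2  2  2  2  3  0
G_C(26) = 0.
Combined Grundy value = 0 ⊕ 0 ⊕ 0 = 0.
A winning move leaves total XOR = 0, i.e. changes one component's Grundy value g to g ⊕ X where X is the current total.
Stack A: target g' = 0⊕0 = 0, but every legal move changes the Grundy value (mex property), so 0 moves.
Stack B: target g' = 0⊕0 = 0, but every legal move changes the Grundy value (mex property), so 0 moves.
Stack C: target g' = 0⊕0 = 0, but every legal move changes the Grundy value (mex property), so 0 moves.

0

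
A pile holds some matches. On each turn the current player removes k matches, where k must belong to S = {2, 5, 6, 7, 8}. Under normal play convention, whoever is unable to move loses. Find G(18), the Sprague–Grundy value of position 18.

2

n :  0  1  2  3  4  5  6  7  8  9 10 11 12 13 14 15 16 17 18
G :  0  0  1  1  0  2  1  3  2  2  3  3  4  0  0  1  1  0  2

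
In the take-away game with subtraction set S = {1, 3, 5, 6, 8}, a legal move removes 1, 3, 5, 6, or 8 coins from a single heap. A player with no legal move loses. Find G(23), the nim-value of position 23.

1

G(0) = 0
G(1) = mex{0} = 1
G(2) = mex{1} = 0
G(3) = mex{0,0} = 1
G(4) = mex{1,1} = 0
G(5) = mex{0,0,0} = 1
G(6) = mex{1,1,1,0} = 2
G(7) = mex{2,0,0,1} = 3
G(8) = mex{3,1,1,0,0} = 2
G(9) = mex{2,2,0,1,1} = 3
G(10) = mex{3,3,1,0,0} = 2
G(11) = mex{2,2,2,1,1} = 0
G(12) = mex{0,3,3,2,0} = 1
G(13) = mex{1,2,2,3,1} = 0
G(14) = mex{0,0,3,2,2} = 1
G(15) = mex{1,1,2,3,3} = 0
G(16) = mex{0,0,0,2,2} = 1
G(17) = mex{1,1,1,0,3} = 2
G(18) = mex{2,0,0,1,2} = 3
G(19) = mex{3,1,1,0,0} = 2
G(20) = mex{2,2,0,1,1} = 3
G(21) = mex{3,3,1,0,0} = 2
G(22) = mex{2,2,2,1,1} = 0
G(23) = mex{0,3,3,2,0} = 1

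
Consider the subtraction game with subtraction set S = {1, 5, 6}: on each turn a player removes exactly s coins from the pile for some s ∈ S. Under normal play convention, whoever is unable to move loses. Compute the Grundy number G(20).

3

G(0) = 0
G(1) = mex{0} = 1
G(2) = mex{1} = 0
G(3) = mex{0} = 1
G(4) = mex{1} = 0
G(5) = mex{0,0} = 1
G(6) = mex{1,1,0} = 2
G(7) = mex{2,0,1} = 3
G(8) = mex{3,1,0} = 2
G(9) = mex{2,0,1} = 3
G(10) = mex{3,1,0} = 2
G(11) = mex{2,2,1} = 0
G(12) = mex{0,3,2} = 1
G(13) = mex{1,2,3} = 0
G(14) = mex{0,3,2} = 1
G(15) = mex{1,2,3} = 0
G(16) = mex{0,0,2} = 1
G(17) = mex{1,1,0} = 2
G(18) = mex{2,0,1} = 3
G(19) = mex{3,1,0} = 2
G(20) = mex{2,0,1} = 3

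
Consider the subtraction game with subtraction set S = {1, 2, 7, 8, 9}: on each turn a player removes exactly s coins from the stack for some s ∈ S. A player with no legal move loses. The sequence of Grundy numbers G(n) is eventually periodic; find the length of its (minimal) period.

n :  0  1  2  3  4  5  6  7  8  9 10 11 12 13 14 15 16 17 18 19 20 21 22 23 24 25 26 27 28 29 30 31 32 33
G :  0  1  2  0  1  2  0  1  2  3  4  5  3  4  5  3  0  1  2  0  1  2  0  1  2  3  4  5  3  4  5  3  0  1
G(n+16) = G(n) holds for n = 0,…,8 (a full window of length max(S) = 9), so the sequence is purely periodic with period 16.

16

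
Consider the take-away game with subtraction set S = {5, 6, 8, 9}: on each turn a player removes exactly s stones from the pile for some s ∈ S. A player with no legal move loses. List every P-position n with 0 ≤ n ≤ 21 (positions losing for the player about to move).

G(0) = 0
G(1) = mex{} = 0
G(2) = mex{} = 0
G(3) = mex{} = 0
G(4) = mex{} = 0
G(5) = mex{0} = 1
G(6) = mex{0,0} = 1
G(7) = mex{0,0} = 1
G(8) = mex{0,0,0} = 1
G(9) = mex{0,0,0,0} = 1
G(10) = mex{1,0,0,0} = 2
G(11) = mex{1,1,0,0} = 2
G(12) = mex{1,1,0,0} = 2
G(13) = mex{1,1,1,0} = 2
G(14) = mex{1,1,1,1} = 0
G(15) = mex{2,1,1,1} = 0
G(16) = mex{2,2,1,1} = 0
G(17) = mex{2,2,1,1} = 0
G(18) = mex{2,2,2,1} = 0
G(19) = mex{0,2,2,2} = 1
G(20) = mex{0,0,2,2} = 1
G(21) = mex{0,0,2,2} = 1
P-positions are exactly the n with G(n) = 0.

0, 1, 2, 3, 4, 14, 15, 16, 17, 18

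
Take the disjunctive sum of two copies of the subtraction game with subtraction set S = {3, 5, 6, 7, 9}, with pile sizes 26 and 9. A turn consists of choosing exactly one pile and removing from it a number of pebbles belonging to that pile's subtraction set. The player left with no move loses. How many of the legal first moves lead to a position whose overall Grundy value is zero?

All piles use S = {3, 5, 6, 7, 9}:
G(0) = 0
G(1) = mex{} = 0
G(2) = mex{} = 0
G(3) = mex{0} = 1
G(4) = mex{0} = 1
G(5) = mex{0,0} = 1
G(6) = mex{1,0,0} = 2
G(7) = mex{1,0,0,0} = 2
G(8) = mex{1,1,0,0} = 2
G(9) = mex{2,1,1,0,0} = 3
G(10) = mex{2,1,1,1,0} = 3
G(11) = mex{2,2,1,1,0} = 3
G(12) = mex{3,2,2,1,1} = 0
G(13) = mex{3,2,2,2,1} = 0
G(14) = mex{3,3,2,2,1} = 0
G(15) = mex{0,3,3,2,2} = 1
G(16) = mex{0,3,3,3,2} = 1
G(17) = mex{0,0,3,3,2} = 1
G(18) = mex{1,0,0,3,3} = 2
G(19) = mex{1,0,0,0,3} = 2
G(20) = mex{1,1,0,0,3} = 2
G(21) = mex{2,1,1,0,0} = 3
G(22) = mex{2,1,1,1,0} = 3
G(23) = mex{2,2,1,1,0} = 3
G(24) = mex{3,2,2,1,1} = 0
G(25) = mex{3,2,2,2,1} = 0
G(26) = mex{3,3,2,2,1} = 0
Pile A: G(26) = 0.
Pile B: G(9) = 3.
Combined Grundy value = 0 ⊕ 3 = 3.
A winning move leaves total XOR = 0, i.e. changes one component's Grundy value g to g ⊕ X where X is the current total.
Pile A: need g' = 0⊕3 = 3. Options: 26−3→G=3, 26−5→G=3, 26−6→G=2, 26−7→G=2, 26−9→G=1. Hits: 2.
Pile B: need g' = 3⊕3 = 0. Options: 9−3→G=2, 9−5→G=1, 9−6→G=1, 9−7→G=0, 9−9→G=0. Hits: 2.

4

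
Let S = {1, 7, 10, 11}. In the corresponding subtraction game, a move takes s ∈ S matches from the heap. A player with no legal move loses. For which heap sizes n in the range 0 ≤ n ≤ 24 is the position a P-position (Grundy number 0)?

G(0) = 0
G(1) = mex{0} = 1
G(2) = mex{1} = 0
G(3) = mex{0} = 1
G(4) = mex{1} = 0
G(5) = mex{0} = 1
G(6) = mex{1} = 0
G(7) = mex{0,0} = 1
G(8) = mex{1,1} = 0
G(9) = mex{0,0} = 1
G(10) = mex{1,1,0} = 2
G(11) = mex{2,0,1,0} = 3
G(12) = mex{3,1,0,1} = 2
G(13) = mex{2,0,1,0} = 3
G(14) = mex{3,1,0,1} = 2
G(15) = mex{2,0,1,0} = 3
G(16) = mex{3,1,0,1} = 2
G(17) = mex{2,2,1,0} = 3
G(18) = mex{3,3,0,1} = 2
G(19) = mex{2,2,1,0} = 3
G(20) = mex{3,3,2,1} = 0
G(21) = mex{0,2,3,2} = 1
G(22) = mex{1,3,2,3} = 0
G(23) = mex{0,2,3,2} = 1
G(24) = mex{1,3,2,3} = 0
P-positions are exactly the n with G(n) = 0.

0, 2, 4, 6, 8, 20, 22, 24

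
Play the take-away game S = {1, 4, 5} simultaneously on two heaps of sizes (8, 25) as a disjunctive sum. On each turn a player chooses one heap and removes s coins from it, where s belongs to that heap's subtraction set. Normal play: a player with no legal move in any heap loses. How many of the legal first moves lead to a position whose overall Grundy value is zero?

2

All heaps use S = {1, 4, 5}:
G(0) = 0
G(1) = mex{0} = 1
G(2) = mex{1} = 0
G(3) = mex{0} = 1
G(4) = mex{1,0} = 2
G(5) = mex{2,1,0} = 3
G(6) = mex{3,0,1} = 2
G(7) = mex{2,1,0} = 3
G(8) = mex{3,2,1} = 0
G(9) = mex{0,3,2} = 1
G(10) = mex{1,2,3} = 0
G(11) = mex{0,3,2} = 1
G(12) = mex{1,0,3} = 2
G(13) = mex{2,1,0} = 3
G(14) = mex{3,0,1} = 2
G(15) = mex{2,1,0} = 3
G(16) = mex{3,2,1} = 0
G(17) = mex{0,3,2} = 1
G(18) = mex{1,2,3} = 0
G(19) = mex{0,3,2} = 1
G(20) = mex{1,0,3} = 2
G(21) = mex{2,1,0} = 3
G(22) = mex{3,0,1} = 2
G(23) = mex{2,1,0} = 3
G(24) = mex{3,2,1} = 0
G(25) = mex{0,3,2} = 1
Heap A: G(8) = 0.
Heap B: G(25) = 1.
Combined Grundy value = 0 ⊕ 1 = 1.
A winning move leaves total XOR = 0, i.e. changes one component's Grundy value g to g ⊕ X where X is the current total.
Heap A: need g' = 0⊕1 = 1. Options: 8−1→G=3, 8−4→G=2, 8−5→G=1. Hits: 1.
Heap B: need g' = 1⊕1 = 0. Options: 25−1→G=0, 25−4→G=3, 25−5→G=2. Hits: 1.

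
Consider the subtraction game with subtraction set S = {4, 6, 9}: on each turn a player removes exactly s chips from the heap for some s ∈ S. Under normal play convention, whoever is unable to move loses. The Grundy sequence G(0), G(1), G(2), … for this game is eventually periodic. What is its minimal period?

13

G(0) = 0
G(1) = mex{} = 0
G(2) = mex{} = 0
G(3) = mex{} = 0
G(4) = mex{0} = 1
G(5) = mex{0} = 1
G(6) = mex{0,0} = 1
G(7) = mex{0,0} = 1
G(8) = mex{1,0} = 2
G(9) = mex{1,0,0} = 2
G(10) = mex{1,1,0} = 2
G(11) = mex{1,1,0} = 2
G(12) = mex{2,1,0} = 3
G(13) = mex{2,1,1} = 0
G(14) = mex{2,2,1} = 0
G(15) = mex{2,2,1} = 0
G(16) = mex{3,2,1} = 0
G(17) = mex{0,2,2} = 1
G(18) = mex{0,3,2} = 1
G(19) = mex{0,0,2} = 1
G(20) = mex{0,0,2} = 1
G(21) = mex{1,0,3} = 2
G(22) = mex{1,0,0} = 2
G(23) = mex{1,1,0} = 2
G(24) = mex{1,1,0} = 2
G(25) = mex{2,1,0} = 3
G(26) = mex{2,1,1} = 0
G(27) = mex{2,2,1} = 0
G(n+13) = G(n) holds for n = 0,…,8 (a full window of length max(S) = 9), so the sequence is purely periodic with period 13.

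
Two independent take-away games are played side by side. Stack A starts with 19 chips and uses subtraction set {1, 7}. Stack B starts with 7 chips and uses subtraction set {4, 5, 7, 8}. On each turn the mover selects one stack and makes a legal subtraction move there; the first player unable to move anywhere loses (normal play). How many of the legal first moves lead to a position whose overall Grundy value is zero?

0

Stack A, S = {1, 7}:
n :  0  1  2  3  4  5  6  7  8  9 10 11 12 13 14 15 16 17 18 19
G :  0  1  0  1  0  1  0  1  0  1  0  1  0  1  0  1  0  1  0  1
G_A(19) = 1.
Stack B, S = {4, 5, 7, 8}:
n : 0 1 2 3 4 5 6 7
G : 0 0 0 0 1 1 1 1
G_B(7) = 1.
Combined Grundy value = 1 ⊕ 1 = 0.
A winning move leaves total XOR = 0, i.e. changes one component's Grundy value g to g ⊕ X where X is the current total.
Stack A: target g' = 1⊕0 = 1, but every legal move changes the Grundy value (mex property), so 0 moves.
Stack B: target g' = 1⊕0 = 1, but every legal move changes the Grundy value (mex property), so 0 moves.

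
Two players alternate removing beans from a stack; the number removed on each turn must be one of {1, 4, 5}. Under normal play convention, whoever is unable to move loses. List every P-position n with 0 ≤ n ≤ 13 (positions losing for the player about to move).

0, 2, 8, 10

n :  0  1  2  3  4  5  6  7  8  9 10 11 12 13
G :  0  1  0  1  2  3  2  3  0  1  0  1  2  3
P-positions are exactly the n with G(n) = 0.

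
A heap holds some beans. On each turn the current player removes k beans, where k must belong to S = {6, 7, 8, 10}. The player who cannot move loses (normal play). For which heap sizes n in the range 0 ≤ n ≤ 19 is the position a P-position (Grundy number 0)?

n :  0  1  2  3  4  5  6  7  8  9 10 11 12 13 14 15 16 17 18 19
G :  0  0  0  0  0  0  1  1  1  1  1  1  2  2  2  2  0  0  0  0
P-positions are exactly the n with G(n) = 0.

0, 1, 2, 3, 4, 5, 16, 17, 18, 19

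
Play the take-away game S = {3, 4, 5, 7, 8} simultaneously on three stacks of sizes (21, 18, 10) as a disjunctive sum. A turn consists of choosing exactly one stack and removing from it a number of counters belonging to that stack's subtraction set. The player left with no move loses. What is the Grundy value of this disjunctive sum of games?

All stacks use S = {3, 4, 5, 7, 8}:
G(0) = 0
G(1) = mex{} = 0
G(2) = mex{} = 0
G(3) = mex{0} = 1
G(4) = mex{0,0} = 1
G(5) = mex{0,0,0} = 1
G(6) = mex{1,0,0} = 2
G(7) = mex{1,1,0,0} = 2
G(8) = mex{1,1,1,0,0} = 2
G(9) = mex{2,1,1,0,0} = 3
G(10) = mex{2,2,1,1,0} = 3
G(11) = mex{2,2,2,1,1} = 0
G(12) = mex{3,2,2,1,1} = 0
G(13) = mex{3,3,2,2,1} = 0
G(14) = mex{0,3,3,2,2} = 1
G(15) = mex{0,0,3,2,2} = 1
G(16) = mex{0,0,0,3,2} = 1
G(17) = mex{1,0,0,3,3} = 2
G(18) = mex{1,1,0,0,3} = 2
G(19) = mex{1,1,1,0,0} = 2
G(20) = mex{2,1,1,0,0} = 3
G(21) = mex{2,2,1,1,0} = 3
Stack A: G(21) = 3.
Stack B: G(18) = 2.
Stack C: G(10) = 3.
Combined Grundy value = 3 ⊕ 2 ⊕ 3 = 2.

2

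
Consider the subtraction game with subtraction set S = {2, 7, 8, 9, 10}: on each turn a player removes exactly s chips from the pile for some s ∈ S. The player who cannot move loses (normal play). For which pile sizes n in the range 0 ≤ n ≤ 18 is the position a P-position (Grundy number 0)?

n :  0  1  2  3  4  5  6  7  8  9 10 11 12 13 14 15 16 17 18
G :  0  0  1  1  0  0  1  1  2  2  3  3  2  2  3  3  0  0  1
P-positions are exactly the n with G(n) = 0.

0, 1, 4, 5, 16, 17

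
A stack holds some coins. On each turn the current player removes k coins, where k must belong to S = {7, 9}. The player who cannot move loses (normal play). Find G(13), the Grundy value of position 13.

G(0) = 0
G(1) = mex{} = 0
G(2) = mex{} = 0
G(3) = mex{} = 0
G(4) = mex{} = 0
G(5) = mex{} = 0
G(6) = mex{} = 0
G(7) = mex{0} = 1
G(8) = mex{0} = 1
G(9) = mex{0,0} = 1
G(10) = mex{0,0} = 1
G(11) = mex{0,0} = 1
G(12) = mex{0,0} = 1
G(13) = mex{0,0} = 1

1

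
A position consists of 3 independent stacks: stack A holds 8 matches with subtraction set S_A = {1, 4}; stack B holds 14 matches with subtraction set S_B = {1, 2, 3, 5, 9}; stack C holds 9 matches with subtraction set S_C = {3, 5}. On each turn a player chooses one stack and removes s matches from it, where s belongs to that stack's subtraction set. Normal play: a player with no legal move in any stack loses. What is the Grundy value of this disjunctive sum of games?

Stack A, S = {1, 4}:
n : 0 1 2 3 4 5 6 7 8
G : 0 1 0 1 2 0 1 0 1
G_A(8) = 1.
Stack B, S = {1, 2, 3, 5, 9}:
G(0) = 0
G(1) = mex{0} = 1
G(2) = mex{1,0} = 2
G(3) = mex{2,1,0} = 3
G(4) = mex{3,2,1} = 0
G(5) = mex{0,3,2,0} = 1
G(6) = mex{1,0,3,1} = 2
G(7) = mex{2,1,0,2} = 3
G(8) = mex{3,2,1,3} = 0
G(9) = mex{0,3,2,0,0} = 1
G(10) = mex{1,0,3,1,1} = 2
G(11) = mex{2,1,0,2,2} = 3
G(12) = mex{3,2,1,3,3} = 0
G(13) = mex{0,3,2,0,0} = 1
G(14) = mex{1,0,3,1,1} = 2
G_B(14) = 2.
Stack C, S = {3, 5}:
G(0) = 0
G(1) = mex{} = 0
G(2) = mex{} = 0
G(3) = mex{0} = 1
G(4) = mex{0} = 1
G(5) = mex{0,0} = 1
G(6) = mex{1,0} = 2
G(7) = mex{1,0} = 2
G(8) = mex{1,1} = 0
G(9) = mex{2,1} = 0
G_C(9) = 0.
Combined Grundy value = 1 ⊕ 2 ⊕ 0 = 3.

3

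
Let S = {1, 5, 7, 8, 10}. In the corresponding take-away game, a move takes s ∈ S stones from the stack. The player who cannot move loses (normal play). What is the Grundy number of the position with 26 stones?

n :  0  1  2  3  4  5  6  7  8  9 10 11 12 13 14 15 16 17 18 19 20 21 22 23 24 25 26
G :  0  1  0  1  0  1  0  1  2  3  2  3  2  3  2  0  1  0  1  0  1  0  1  2  3  2  3

3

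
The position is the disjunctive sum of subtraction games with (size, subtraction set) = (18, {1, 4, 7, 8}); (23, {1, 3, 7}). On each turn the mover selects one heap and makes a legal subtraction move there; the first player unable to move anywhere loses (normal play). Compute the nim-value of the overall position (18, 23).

3

Heap A, S = {1, 4, 7, 8}:
G(0) = 0
G(1) = mex{0} = 1
G(2) = mex{1} = 0
G(3) = mex{0} = 1
G(4) = mex{1,0} = 2
G(5) = mex{2,1} = 0
G(6) = mex{0,0} = 1
G(7) = mex{1,1,0} = 2
G(8) = mex{2,2,1,0} = 3
G(9) = mex{3,0,0,1} = 2
G(10) = mex{2,1,1,0} = 3
G(11) = mex{3,2,2,1} = 0
G(12) = mex{0,3,0,2} = 1
G(13) = mex{1,2,1,0} = 3
G(14) = mex{3,3,2,1} = 0
G(15) = mex{0,0,3,2} = 1
G(16) = mex{1,1,2,3} = 0
G(17) = mex{0,3,3,2} = 1
G(18) = mex{1,0,0,3} = 2
G_A(18) = 2.
Heap B, S = {1, 3, 7}:
n :  0  1  2  3  4  5  6  7  8  9 10 11 12 13 14 15 16 17 18 19 20 21 22 23
G :  0  1  0  1  0  1  0  1  0  1  0  1  0  1  0  1  0  1  0  1  0  1  0  1
G_B(23) = 1.
Combined Grundy value = 2 ⊕ 1 = 3.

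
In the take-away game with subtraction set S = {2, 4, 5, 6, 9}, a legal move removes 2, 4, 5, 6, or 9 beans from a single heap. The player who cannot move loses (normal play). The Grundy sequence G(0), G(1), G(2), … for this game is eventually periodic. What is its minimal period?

n :  0  1  2  3  4  5  6  7  8  9 10 11 12 13 14 15 16 17 18 19 20 21 22 23 24 25 26 27 28 29 30 31 32 33 34 35 36 37
G :  0  0  1  1  2  2  3  3  0  4  1  0  2  1  3  2  4  3  0  0  1  1  2  2  3  3  0  4  1  0  2  1  3  2  4  3  0  0
G(n+18) = G(n) holds for n = 0,…,8 (a full window of length max(S) = 9), so the sequence is purely periodic with period 18.

18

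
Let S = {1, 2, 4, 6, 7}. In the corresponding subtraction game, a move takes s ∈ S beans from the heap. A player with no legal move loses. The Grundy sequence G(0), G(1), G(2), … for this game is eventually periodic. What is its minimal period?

G(0) = 0
G(1) = mex{0} = 1
G(2) = mex{1,0} = 2
G(3) = mex{2,1} = 0
G(4) = mex{0,2,0} = 1
G(5) = mex{1,0,1} = 2
G(6) = mex{2,1,2,0} = 3
G(7) = mex{3,2,0,1,0} = 4
G(8) = mex{4,3,1,2,1} = 0
G(9) = mex{0,4,2,0,2} = 1
G(10) = mex{1,0,3,1,0} = 2
G(11) = mex{2,1,4,2,1} = 0
G(12) = mex{0,2,0,3,2} = 1
G(13) = mex{1,0,1,4,3} = 2
G(14) = mex{2,1,2,0,4} = 3
G(15) = mex{3,2,0,1,0} = 4
G(16) = mex{4,3,1,2,1} = 0
G(17) = mex{0,4,2,0,2} = 1
G(n+8) = G(n) holds for n = 0,…,6 (a full window of length max(S) = 7), so the sequence is purely periodic with period 8.

8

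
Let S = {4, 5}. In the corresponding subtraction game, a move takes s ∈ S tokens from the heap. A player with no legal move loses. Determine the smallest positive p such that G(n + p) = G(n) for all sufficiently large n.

9

n :  0  1  2  3  4  5  6  7  8  9 10 11 12 13 14 15 16 17 18 19
G :  0  0  0  0  1  1  1  1  2  0  0  0  0  1  1  1  1  2  0  0
G(n+9) = G(n) holds for n = 0,…,4 (a full window of length max(S) = 5), so the sequence is purely periodic with period 9.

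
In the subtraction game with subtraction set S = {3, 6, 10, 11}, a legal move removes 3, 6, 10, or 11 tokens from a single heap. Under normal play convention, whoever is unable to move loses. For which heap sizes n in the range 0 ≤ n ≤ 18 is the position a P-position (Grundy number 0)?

n :  0  1  2  3  4  5  6  7  8  9 10 11 12 13 14 15 16 17 18
G :  0  0  0  1  1  1  2  2  2  0  3  3  1  4  0  2  0  1  0
P-positions are exactly the n with G(n) = 0.

0, 1, 2, 9, 14, 16, 18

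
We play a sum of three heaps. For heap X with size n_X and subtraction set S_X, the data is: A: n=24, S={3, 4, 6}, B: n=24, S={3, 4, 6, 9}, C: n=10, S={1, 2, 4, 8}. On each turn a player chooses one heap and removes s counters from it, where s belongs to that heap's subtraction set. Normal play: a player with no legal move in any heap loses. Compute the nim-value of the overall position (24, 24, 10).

3

Heap A, S = {3, 4, 6}:
n :  0  1  2  3  4  5  6  7  8  9 10 11 12 13 14 15 16 17 18 19 20 21 22 23 24
G :  0  0  0  1  1  1  2  2  2  0  0  0  1  1  1  2  2  2  0  0  0  1  1  1  2
G_A(24) = 2.
Heap B, S = {3, 4, 6, 9}:
n :  0  1  2  3  4  5  6  7  8  9 10 11 12 13 14 15 16 17 18 19 20 21 22 23 24
G :  0  0  0  1  1  1  2  2  2  3  3  3  0  0  0  1  1  1  2  2  2  3  3  3  0
G_B(24) = 0.
Heap C, S = {1, 2, 4, 8}:
n :  0  1  2  3  4  5  6  7  8  9 10
G :  0  1  2  0  1  2  0  1  2  0  1
G_C(10) = 1.
Combined Grundy value = 2 ⊕ 0 ⊕ 1 = 3.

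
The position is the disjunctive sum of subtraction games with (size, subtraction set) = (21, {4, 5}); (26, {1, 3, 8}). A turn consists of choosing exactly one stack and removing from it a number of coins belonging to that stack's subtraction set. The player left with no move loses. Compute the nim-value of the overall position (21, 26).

0

Stack A, S = {4, 5}:
G(0) = 0
G(1) = mex{} = 0
G(2) = mex{} = 0
G(3) = mex{} = 0
G(4) = mex{0} = 1
G(5) = mex{0,0} = 1
G(6) = mex{0,0} = 1
G(7) = mex{0,0} = 1
G(8) = mex{1,0} = 2
G(9) = mex{1,1} = 0
G(10) = mex{1,1} = 0
G(11) = mex{1,1} = 0
G(12) = mex{2,1} = 0
G(13) = mex{0,2} = 1
G(14) = mex{0,0} = 1
G(15) = mex{0,0} = 1
G(16) = mex{0,0} = 1
G(17) = mex{1,0} = 2
G(18) = mex{1,1} = 0
G(19) = mex{1,1} = 0
G(20) = mex{1,1} = 0
G(21) = mex{2,1} = 0
G_A(21) = 0.
Stack B, S = {1, 3, 8}:
n :  0  1  2  3  4  5  6  7  8  9 10 11 12 13 14 15 16 17 18 19 20 21 22 23 24 25 26
G :  0  1  0  1  0  1  0  1  2  3  2  0  1  0  1  0  1  0  1  2  3  2  0  1  0  1  0
G_B(26) = 0.
Combined Grundy value = 0 ⊕ 0 = 0.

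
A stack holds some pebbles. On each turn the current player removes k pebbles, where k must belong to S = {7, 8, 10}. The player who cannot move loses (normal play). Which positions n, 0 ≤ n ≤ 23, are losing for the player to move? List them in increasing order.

0, 1, 2, 3, 4, 5, 6, 17, 18, 19, 20, 21, 22, 23

G(0) = 0
G(1) = mex{} = 0
G(2) = mex{} = 0
G(3) = mex{} = 0
G(4) = mex{} = 0
G(5) = mex{} = 0
G(6) = mex{} = 0
G(7) = mex{0} = 1
G(8) = mex{0,0} = 1
G(9) = mex{0,0} = 1
G(10) = mex{0,0,0} = 1
G(11) = mex{0,0,0} = 1
G(12) = mex{0,0,0} = 1
G(13) = mex{0,0,0} = 1
G(14) = mex{1,0,0} = 2
G(15) = mex{1,1,0} = 2
G(16) = mex{1,1,0} = 2
G(17) = mex{1,1,1} = 0
G(18) = mex{1,1,1} = 0
G(19) = mex{1,1,1} = 0
G(20) = mex{1,1,1} = 0
G(21) = mex{2,1,1} = 0
G(22) = mex{2,2,1} = 0
G(23) = mex{2,2,1} = 0
P-positions are exactly the n with G(n) = 0.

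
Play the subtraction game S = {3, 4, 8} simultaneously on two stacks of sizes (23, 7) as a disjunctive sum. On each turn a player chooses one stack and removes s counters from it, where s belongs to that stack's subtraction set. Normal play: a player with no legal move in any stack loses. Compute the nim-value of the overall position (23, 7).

3

All stacks use S = {3, 4, 8}:
G(0) = 0
G(1) = mex{} = 0
G(2) = mex{} = 0
G(3) = mex{0} = 1
G(4) = mex{0,0} = 1
G(5) = mex{0,0} = 1
G(6) = mex{1,0} = 2
G(7) = mex{1,1} = 0
G(8) = mex{1,1,0} = 2
G(9) = mex{2,1,0} = 3
G(10) = mex{0,2,0} = 1
G(11) = mex{2,0,1} = 3
G(12) = mex{3,2,1} = 0
G(13) = mex{1,3,1} = 0
G(14) = mex{3,1,2} = 0
G(15) = mex{0,3,0} = 1
G(16) = mex{0,0,2} = 1
G(17) = mex{0,0,3} = 1
G(18) = mex{1,0,1} = 2
G(19) = mex{1,1,3} = 0
G(20) = mex{1,1,0} = 2
G(21) = mex{2,1,0} = 3
G(22) = mex{0,2,0} = 1
G(23) = mex{2,0,1} = 3
Stack A: G(23) = 3.
Stack B: G(7) = 0.
Combined Grundy value = 3 ⊕ 0 = 3.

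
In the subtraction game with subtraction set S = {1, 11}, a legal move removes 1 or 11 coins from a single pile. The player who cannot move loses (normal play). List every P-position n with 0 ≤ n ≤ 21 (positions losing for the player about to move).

G(0) = 0
G(1) = mex{0} = 1
G(2) = mex{1} = 0
G(3) = mex{0} = 1
G(4) = mex{1} = 0
G(5) = mex{0} = 1
G(6) = mex{1} = 0
G(7) = mex{0} = 1
G(8) = mex{1} = 0
G(9) = mex{0} = 1
G(10) = mex{1} = 0
G(11) = mex{0,0} = 1
G(12) = mex{1,1} = 0
G(13) = mex{0,0} = 1
G(14) = mex{1,1} = 0
G(15) = mex{0,0} = 1
G(16) = mex{1,1} = 0
G(17) = mex{0,0} = 1
G(18) = mex{1,1} = 0
G(19) = mex{0,0} = 1
G(20) = mex{1,1} = 0
G(21) = mex{0,0} = 1
P-positions are exactly the n with G(n) = 0.

0, 2, 4, 6, 8, 10, 12, 14, 16, 18, 20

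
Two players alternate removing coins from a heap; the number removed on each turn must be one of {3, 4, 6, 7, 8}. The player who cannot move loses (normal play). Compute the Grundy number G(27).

G(0) = 0
G(1) = mex{} = 0
G(2) = mex{} = 0
G(3) = mex{0} = 1
G(4) = mex{0,0} = 1
G(5) = mex{0,0} = 1
G(6) = mex{1,0,0} = 2
G(7) = mex{1,1,0,0} = 2
G(8) = mex{1,1,0,0,0} = 2
G(9) = mex{2,1,1,0,0} = 3
G(10) = mex{2,2,1,1,0} = 3
G(11) = mex{2,2,1,1,1} = 0
G(12) = mex{3,2,2,1,1} = 0
G(13) = mex{3,3,2,2,1} = 0
G(14) = mex{0,3,2,2,2} = 1
G(15) = mex{0,0,3,2,2} = 1
G(16) = mex{0,0,3,3,2} = 1
G(17) = mex{1,0,0,3,3} = 2
G(18) = mex{1,1,0,0,3} = 2
G(19) = mex{1,1,0,0,0} = 2
G(20) = mex{2,1,1,0,0} = 3
G(21) = mex{2,2,1,1,0} = 3
G(22) = mex{2,2,1,1,1} = 0
G(23) = mex{3,2,2,1,1} = 0
G(24) = mex{3,3,2,2,1} = 0
G(25) = mex{0,3,2,2,2} = 1
G(26) = mex{0,0,3,2,2} = 1
G(27) = mex{0,0,3,3,2} = 1

1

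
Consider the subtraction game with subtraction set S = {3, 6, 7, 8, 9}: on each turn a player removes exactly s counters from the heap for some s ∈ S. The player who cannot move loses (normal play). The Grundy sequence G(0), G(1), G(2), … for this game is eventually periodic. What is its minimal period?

12

G(0) = 0
G(1) = mex{} = 0
G(2) = mex{} = 0
G(3) = mex{0} = 1
G(4) = mex{0} = 1
G(5) = mex{0} = 1
G(6) = mex{1,0} = 2
G(7) = mex{1,0,0} = 2
G(8) = mex{1,0,0,0} = 2
G(9) = mex{2,1,0,0,0} = 3
G(10) = mex{2,1,1,0,0} = 3
G(11) = mex{2,1,1,1,0} = 3
G(12) = mex{3,2,1,1,1} = 0
G(13) = mex{3,2,2,1,1} = 0
G(14) = mex{3,2,2,2,1} = 0
G(15) = mex{0,3,2,2,2} = 1
G(16) = mex{0,3,3,2,2} = 1
G(17) = mex{0,3,3,3,2} = 1
G(18) = mex{1,0,3,3,3} = 2
G(19) = mex{1,0,0,3,3} = 2
G(20) = mex{1,0,0,0,3} = 2
G(21) = mex{2,1,0,0,0} = 3
G(22) = mex{2,1,1,0,0} = 3
G(23) = mex{2,1,1,1,0} = 3
G(24) = mex{3,2,1,1,1} = 0
G(25) = mex{3,2,2,1,1} = 0
G(n+12) = G(n) holds for n = 0,…,8 (a full window of length max(S) = 9), so the sequence is purely periodic with period 12.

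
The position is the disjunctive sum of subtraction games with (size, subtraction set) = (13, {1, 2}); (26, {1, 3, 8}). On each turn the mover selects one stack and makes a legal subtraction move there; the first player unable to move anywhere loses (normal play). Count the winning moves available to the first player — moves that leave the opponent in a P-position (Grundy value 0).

Stack A, S = {1, 2}:
G(0) = 0
G(1) = mex{0} = 1
G(2) = mex{1,0} = 2
G(3) = mex{2,1} = 0
G(4) = mex{0,2} = 1
G(5) = mex{1,0} = 2
G(6) = mex{2,1} = 0
G(7) = mex{0,2} = 1
G(8) = mex{1,0} = 2
G(9) = mex{2,1} = 0
G(10) = mex{0,2} = 1
G(11) = mex{1,0} = 2
G(12) = mex{2,1} = 0
G(13) = mex{0,2} = 1
G_A(13) = 1.
Stack B, S = {1, 3, 8}:
n :  0  1  2  3  4  5  6  7  8  9 10 11 12 13 14 15 16 17 18 19 20 21 22 23 24 25 26
G :  0  1  0  1  0  1  0  1  2  3  2  0  1  0  1  0  1  0  1  2  3  2  0  1  0  1  0
G_B(26) = 0.
Combined Grundy value = 1 ⊕ 0 = 1.
A winning move leaves total XOR = 0, i.e. changes one component's Grundy value g to g ⊕ X where X is the current total.
Stack A: need g' = 1⊕1 = 0. Options: 13−1→G=0, 13−2→G=2. Hits: 1.
Stack B: need g' = 0⊕1 = 1. Options: 26−1→G=1, 26−3→G=1, 26−8→G=1. Hits: 3.

4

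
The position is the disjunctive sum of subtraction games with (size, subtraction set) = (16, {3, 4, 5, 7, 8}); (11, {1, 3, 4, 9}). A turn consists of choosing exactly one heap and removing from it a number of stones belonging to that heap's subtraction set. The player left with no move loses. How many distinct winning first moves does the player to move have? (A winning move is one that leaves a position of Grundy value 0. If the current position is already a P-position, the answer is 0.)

2

Heap A, S = {3, 4, 5, 7, 8}:
n :  0  1  2  3  4  5  6  7  8  9 10 11 12 13 14 15 16
G :  0  0  0  1  1  1  2  2  2  3  3  0  0  0  1  1  1
G_A(16) = 1.
Heap B, S = {1, 3, 4, 9}:
n :  0  1  2  3  4  5  6  7  8  9 10 11
G :  0  1  0  1  2  3  2  0  1  4  3  2
G_B(11) = 2.
Combined Grundy value = 1 ⊕ 2 = 3.
A winning move leaves total XOR = 0, i.e. changes one component's Grundy value g to g ⊕ X where X is the current total.
Heap A: need g' = 1⊕3 = 2. Options: 16−3→G=0, 16−4→G=0, 16−5→G=0, 16−7→G=3, 16−8→G=2. Hits: 1.
Heap B: need g' = 2⊕3 = 1. Options: 11−1→G=3, 11−3→G=1, 11−4→G=0, 11−9→G=0. Hits: 1.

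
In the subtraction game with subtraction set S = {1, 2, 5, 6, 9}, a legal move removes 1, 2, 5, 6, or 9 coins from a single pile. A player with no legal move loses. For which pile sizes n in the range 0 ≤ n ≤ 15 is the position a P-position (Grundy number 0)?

0, 3, 7, 10, 14

n :  0  1  2  3  4  5  6  7  8  9 10 11 12 13 14 15
G :  0  1  2  0  1  2  3  0  1  2  0  1  2  3  0  1
P-positions are exactly the n with G(n) = 0.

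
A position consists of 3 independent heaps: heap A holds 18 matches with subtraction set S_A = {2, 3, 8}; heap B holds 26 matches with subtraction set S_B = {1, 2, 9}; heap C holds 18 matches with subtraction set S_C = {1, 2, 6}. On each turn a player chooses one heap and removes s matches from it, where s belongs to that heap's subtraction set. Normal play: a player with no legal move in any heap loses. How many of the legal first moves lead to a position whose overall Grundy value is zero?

Heap A, S = {2, 3, 8}:
G(0) = 0
G(1) = mex{} = 0
G(2) = mex{0} = 1
G(3) = mex{0,0} = 1
G(4) = mex{1,0} = 2
G(5) = mex{1,1} = 0
G(6) = mex{2,1} = 0
G(7) = mex{0,2} = 1
G(8) = mex{0,0,0} = 1
G(9) = mex{1,0,0} = 2
G(10) = mex{1,1,1} = 0
G(11) = mex{2,1,1} = 0
G(12) = mex{0,2,2} = 1
G(13) = mex{0,0,0} = 1
G(14) = mex{1,0,0} = 2
G(15) = mex{1,1,1} = 0
G(16) = mex{2,1,1} = 0
G(17) = mex{0,2,2} = 1
G(18) = mex{0,0,0} = 1
G_A(18) = 1.
Heap B, S = {1, 2, 9}:
G(0) = 0
G(1) = mex{0} = 1
G(2) = mex{1,0} = 2
G(3) = mex{2,1} = 0
G(4) = mex{0,2} = 1
G(5) = mex{1,0} = 2
G(6) = mex{2,1} = 0
G(7) = mex{0,2} = 1
G(8) = mex{1,0} = 2
G(9) = mex{2,1,0} = 3
G(10) = mex{3,2,1} = 0
G(11) = mex{0,3,2} = 1
G(12) = mex{1,0,0} = 2
G(13) = mex{2,1,1} = 0
G(14) = mex{0,2,2} = 1
G(15) = mex{1,0,0} = 2
G(16) = mex{2,1,1} = 0
G(17) = mex{0,2,2} = 1
G(18) = mex{1,0,3} = 2
G(19) = mex{2,1,0} = 3
G(20) = mex{3,2,1} = 0
G(21) = mex{0,3,2} = 1
G(22) = mex{1,0,0} = 2
G(23) = mex{2,1,1} = 0
G(24) = mex{0,2,2} = 1
G(25) = mex{1,0,0} = 2
G(26) = mex{2,1,1} = 0
G_B(26) = 0.
Heap C, S = {1, 2, 6}:
n :  0  1  2  3  4  5  6  7  8  9 10 11 12 13 14 15 16 17 18
G :  0  1  2  0  1  2  3  0  1  2  0  1  2  3  0  1  2  0  1
G_C(18) = 1.
Combined Grundy value = 1 ⊕ 0 ⊕ 1 = 0.
A winning move leaves total XOR = 0, i.e. changes one component's Grundy value g to g ⊕ X where X is the current total.
Heap A: target g' = 1⊕0 = 1, but every legal move changes the Grundy value (mex property), so 0 moves.
Heap B: target g' = 0⊕0 = 0, but every legal move changes the Grundy value (mex property), so 0 moves.
Heap C: target g' = 1⊕0 = 1, but every legal move changes the Grundy value (mex property), so 0 moves.

0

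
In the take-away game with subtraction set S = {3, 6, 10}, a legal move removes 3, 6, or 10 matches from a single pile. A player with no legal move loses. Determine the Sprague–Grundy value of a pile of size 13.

0

G(0) = 0
G(1) = mex{} = 0
G(2) = mex{} = 0
G(3) = mex{0} = 1
G(4) = mex{0} = 1
G(5) = mex{0} = 1
G(6) = mex{1,0} = 2
G(7) = mex{1,0} = 2
G(8) = mex{1,0} = 2
G(9) = mex{2,1} = 0
G(10) = mex{2,1,0} = 3
G(11) = mex{2,1,0} = 3
G(12) = mex{0,2,0} = 1
G(13) = mex{3,2,1} = 0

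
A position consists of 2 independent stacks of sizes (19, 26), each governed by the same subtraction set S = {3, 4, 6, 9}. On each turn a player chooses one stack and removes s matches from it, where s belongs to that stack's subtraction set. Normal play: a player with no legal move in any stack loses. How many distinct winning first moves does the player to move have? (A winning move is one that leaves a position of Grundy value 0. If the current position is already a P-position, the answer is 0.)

2

All stacks use S = {3, 4, 6, 9}:
n :  0  1  2  3  4  5  6  7  8  9 10 11 12 13 14 15 16 17 18 19 20 21 22 23 24 25 26
G :  0  0  0  1  1  1  2  2  2  3  3  3  0  0  0  1  1  1  2  2  2  3  3  3  0  0  0
Stack A: G(19) = 2.
Stack B: G(26) = 0.
Combined Grundy value = 2 ⊕ 0 = 2.
A winning move leaves total XOR = 0, i.e. changes one component's Grundy value g to g ⊕ X where X is the current total.
Stack A: need g' = 2⊕2 = 0. Options: 19−3→G=1, 19−4→G=1, 19−6→G=0, 19−9→G=3. Hits: 1.
Stack B: need g' = 0⊕2 = 2. Options: 26−3→G=3, 26−4→G=3, 26−6→G=2, 26−9→G=1. Hits: 1.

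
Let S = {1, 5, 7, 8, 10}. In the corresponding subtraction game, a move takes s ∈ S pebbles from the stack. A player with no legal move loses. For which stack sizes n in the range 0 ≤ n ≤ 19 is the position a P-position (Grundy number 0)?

0, 2, 4, 6, 15, 17, 19

G(0) = 0
G(1) = mex{0} = 1
G(2) = mex{1} = 0
G(3) = mex{0} = 1
G(4) = mex{1} = 0
G(5) = mex{0,0} = 1
G(6) = mex{1,1} = 0
G(7) = mex{0,0,0} = 1
G(8) = mex{1,1,1,0} = 2
G(9) = mex{2,0,0,1} = 3
G(10) = mex{3,1,1,0,0} = 2
G(11) = mex{2,0,0,1,1} = 3
G(12) = mex{3,1,1,0,0} = 2
G(13) = mex{2,2,0,1,1} = 3
G(14) = mex{3,3,1,0,0} = 2
G(15) = mex{2,2,2,1,1} = 0
G(16) = mex{0,3,3,2,0} = 1
G(17) = mex{1,2,2,3,1} = 0
G(18) = mex{0,3,3,2,2} = 1
G(19) = mex{1,2,2,3,3} = 0
P-positions are exactly the n with G(n) = 0.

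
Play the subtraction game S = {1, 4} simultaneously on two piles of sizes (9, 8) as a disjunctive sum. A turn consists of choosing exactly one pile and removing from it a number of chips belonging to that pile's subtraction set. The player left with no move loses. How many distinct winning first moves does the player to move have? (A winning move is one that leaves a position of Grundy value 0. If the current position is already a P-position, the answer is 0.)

All piles use S = {1, 4}:
G(0) = 0
G(1) = mex{0} = 1
G(2) = mex{1} = 0
G(3) = mex{0} = 1
G(4) = mex{1,0} = 2
G(5) = mex{2,1} = 0
G(6) = mex{0,0} = 1
G(7) = mex{1,1} = 0
G(8) = mex{0,2} = 1
G(9) = mex{1,0} = 2
Pile A: G(9) = 2.
Pile B: G(8) = 1.
Combined Grundy value = 2 ⊕ 1 = 3.
A winning move leaves total XOR = 0, i.e. changes one component's Grundy value g to g ⊕ X where X is the current total.
Pile A: need g' = 2⊕3 = 1. Options: 9−1→G=1, 9−4→G=0. Hits: 1.
Pile B: need g' = 1⊕3 = 2. Options: 8−1→G=0, 8−4→G=2. Hits: 1.

2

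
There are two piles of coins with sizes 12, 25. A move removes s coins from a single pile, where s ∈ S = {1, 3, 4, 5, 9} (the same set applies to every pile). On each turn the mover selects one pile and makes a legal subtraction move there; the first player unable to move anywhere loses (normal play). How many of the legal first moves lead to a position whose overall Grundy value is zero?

5

All piles use S = {1, 3, 4, 5, 9}:
n :  0  1  2  3  4  5  6  7  8  9 10 11 12 13 14 15 16 17 18 19 20 21 22 23 24 25
G :  0  1  0  1  2  3  2  3  0  1  0  1  2  3  2  3  0  1  0  1  2  3  2  3  0  1
Pile A: G(12) = 2.
Pile B: G(25) = 1.
Combined Grundy value = 2 ⊕ 1 = 3.
A winning move leaves total XOR = 0, i.e. changes one component's Grundy value g to g ⊕ X where X is the current total.
Pile A: need g' = 2⊕3 = 1. Options: 12−1→G=1, 12−3→G=1, 12−4→G=0, 12−5→G=3, 12−9→G=1. Hits: 3.
Pile B: need g' = 1⊕3 = 2. Options: 25−1→G=0, 25−3→G=2, 25−4→G=3, 25−5→G=2, 25−9→G=0. Hits: 2.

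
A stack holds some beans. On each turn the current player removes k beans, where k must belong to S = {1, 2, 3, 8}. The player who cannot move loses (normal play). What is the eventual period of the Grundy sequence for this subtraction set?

G(0) = 0
G(1) = mex{0} = 1
G(2) = mex{1,0} = 2
G(3) = mex{2,1,0} = 3
G(4) = mex{3,2,1} = 0
G(5) = mex{0,3,2} = 1
G(6) = mex{1,0,3} = 2
G(7) = mex{2,1,0} = 3
G(8) = mex{3,2,1,0} = 4
G(9) = mex{4,3,2,1} = 0
G(10) = mex{0,4,3,2} = 1
G(11) = mex{1,0,4,3} = 2
G(12) = mex{2,1,0,0} = 3
G(13) = mex{3,2,1,1} = 0
G(14) = mex{0,3,2,2} = 1
G(15) = mex{1,0,3,3} = 2
G(16) = mex{2,1,0,4} = 3
G(17) = mex{3,2,1,0} = 4
G(18) = mex{4,3,2,1} = 0
G(19) = mex{0,4,3,2} = 1
G(n+9) = G(n) holds for n = 0,…,7 (a full window of length max(S) = 8), so the sequence is purely periodic with period 9.

9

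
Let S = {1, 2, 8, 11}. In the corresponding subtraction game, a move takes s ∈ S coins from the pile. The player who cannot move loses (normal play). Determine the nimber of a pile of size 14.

n :  0  1  2  3  4  5  6  7  8  9 10 11 12 13 14
G :  0  1  2  0  1  2  0  1  2  0  1  2  0  1  2

2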